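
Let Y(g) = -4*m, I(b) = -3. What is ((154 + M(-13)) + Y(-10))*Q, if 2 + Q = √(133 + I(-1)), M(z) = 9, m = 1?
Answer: -318 + 159*√130 ≈ 1494.9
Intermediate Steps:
Y(g) = -4 (Y(g) = -4*1 = -4)
Q = -2 + √130 (Q = -2 + √(133 - 3) = -2 + √130 ≈ 9.4017)
((154 + M(-13)) + Y(-10))*Q = ((154 + 9) - 4)*(-2 + √130) = (163 - 4)*(-2 + √130) = 159*(-2 + √130) = -318 + 159*√130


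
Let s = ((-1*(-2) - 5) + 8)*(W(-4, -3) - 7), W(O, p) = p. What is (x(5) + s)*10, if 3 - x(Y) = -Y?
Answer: -420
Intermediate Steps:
x(Y) = 3 + Y (x(Y) = 3 - (-1)*Y = 3 + Y)
s = -50 (s = ((-1*(-2) - 5) + 8)*(-3 - 7) = ((2 - 5) + 8)*(-10) = (-3 + 8)*(-10) = 5*(-10) = -50)
(x(5) + s)*10 = ((3 + 5) - 50)*10 = (8 - 50)*10 = -42*10 = -420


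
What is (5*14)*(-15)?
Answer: -1050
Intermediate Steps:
(5*14)*(-15) = 70*(-15) = -1050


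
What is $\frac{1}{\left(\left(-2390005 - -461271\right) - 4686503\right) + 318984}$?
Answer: $- \frac{1}{6296253} \approx -1.5882 \cdot 10^{-7}$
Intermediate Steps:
$\frac{1}{\left(\left(-2390005 - -461271\right) - 4686503\right) + 318984} = \frac{1}{\left(\left(-2390005 + 461271\right) - 4686503\right) + 318984} = \frac{1}{\left(-1928734 - 4686503\right) + 318984} = \frac{1}{-6615237 + 318984} = \frac{1}{-6296253} = - \frac{1}{6296253}$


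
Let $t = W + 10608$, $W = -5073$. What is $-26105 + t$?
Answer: $-20570$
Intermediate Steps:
$t = 5535$ ($t = -5073 + 10608 = 5535$)
$-26105 + t = -26105 + 5535 = -20570$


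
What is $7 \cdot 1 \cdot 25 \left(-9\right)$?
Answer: $-1575$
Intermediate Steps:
$7 \cdot 1 \cdot 25 \left(-9\right) = 7 \cdot 25 \left(-9\right) = 175 \left(-9\right) = -1575$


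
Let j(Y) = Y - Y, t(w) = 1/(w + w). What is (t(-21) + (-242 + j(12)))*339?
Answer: -1148645/14 ≈ -82046.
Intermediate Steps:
t(w) = 1/(2*w)
j(Y) = 0
(t(-21) + (-242 + j(12)))*339 = ((½)/(-21) + (-242 + 0))*339 = ((½)*(-1/21) - 242)*339 = (-1/42 - 242)*339 = -10165/42*339 = -1148645/14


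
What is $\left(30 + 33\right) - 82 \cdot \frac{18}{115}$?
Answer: $\frac{5769}{115} \approx 50.165$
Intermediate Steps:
$\left(30 + 33\right) - 82 \cdot \frac{18}{115} = 63 - 82 \cdot 18 \cdot \frac{1}{115} = 63 - \frac{1476}{115} = \frac{5769}{115}$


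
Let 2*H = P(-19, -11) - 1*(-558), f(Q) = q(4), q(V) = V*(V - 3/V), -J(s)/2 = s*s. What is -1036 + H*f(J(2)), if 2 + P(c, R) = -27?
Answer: 4805/2 ≈ 2402.5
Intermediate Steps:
J(s) = -2*s**2 (J(s) = -2*s*s = -2*s**2)
P(c, R) = -29 (P(c, R) = -2 - 27 = -29)
f(Q) = 13 (f(Q) = -3 + 4**2 = -3 + 16 = 13)
H = 529/2 (H = (-29 - 1*(-558))/2 = (-29 + 558)/2 = (1/2)*529 = 529/2 ≈ 264.50)
-1036 + H*f(J(2)) = -1036 + (529/2)*13 = -1036 + 6877/2 = 4805/2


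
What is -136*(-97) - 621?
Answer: 12571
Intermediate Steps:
-136*(-97) - 621 = 13192 - 621 = 12571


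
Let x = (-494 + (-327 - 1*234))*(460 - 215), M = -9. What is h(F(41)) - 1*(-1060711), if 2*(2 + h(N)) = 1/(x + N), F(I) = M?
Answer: 548352610311/516968 ≈ 1.0607e+6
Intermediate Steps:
F(I) = -9
x = -258475 (x = (-494 + (-327 - 234))*245 = (-494 - 561)*245 = -1055*245 = -258475)
h(N) = -2 + 1/(2*(-258475 + N))
h(F(41)) - 1*(-1060711) = (1033901 - 4*(-9))/(2*(-258475 - 9)) - 1*(-1060711) = (½)*(1033901 + 36)/(-258484) + 1060711 = (½)*(-1/258484)*1033937 + 1060711 = -1033937/516968 + 1060711 = 548352610311/516968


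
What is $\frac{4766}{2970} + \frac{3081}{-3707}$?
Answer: $\frac{387136}{500445} \approx 0.77358$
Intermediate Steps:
$\frac{4766}{2970} + \frac{3081}{-3707} = 4766 \cdot \frac{1}{2970} + 3081 \left(- \frac{1}{3707}\right) = \frac{2383}{1485} - \frac{3081}{3707} = \frac{387136}{500445}$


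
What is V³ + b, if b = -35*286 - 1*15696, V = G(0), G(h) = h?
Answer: -25706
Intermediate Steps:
V = 0
b = -25706 (b = -10010 - 15696 = -25706)
V³ + b = 0³ - 25706 = 0 - 25706 = -25706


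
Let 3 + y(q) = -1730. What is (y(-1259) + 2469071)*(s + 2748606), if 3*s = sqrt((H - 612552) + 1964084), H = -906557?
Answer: 6781740030828 + 4112230*sqrt(17799) ≈ 6.7823e+12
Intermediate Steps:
s = 5*sqrt(17799)/3 (s = sqrt((-906557 - 612552) + 1964084)/3 = sqrt(-1519109 + 1964084)/3 = sqrt(444975)/3 = (5*sqrt(17799))/3 = 5*sqrt(17799)/3 ≈ 222.35)
y(q) = -1733 (y(q) = -3 - 1730 = -1733)
(y(-1259) + 2469071)*(s + 2748606) = (-1733 + 2469071)*(5*sqrt(17799)/3 + 2748606) = 2467338*(2748606 + 5*sqrt(17799)/3) = 6781740030828 + 4112230*sqrt(17799)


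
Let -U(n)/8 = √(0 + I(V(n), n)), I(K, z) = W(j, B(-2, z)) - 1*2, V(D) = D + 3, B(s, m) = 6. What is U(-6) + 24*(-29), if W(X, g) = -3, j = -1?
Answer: -696 - 8*I*√5 ≈ -696.0 - 17.889*I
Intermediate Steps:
V(D) = 3 + D
I(K, z) = -5 (I(K, z) = -3 - 1*2 = -3 - 2 = -5)
U(n) = -8*I*√5 (U(n) = -8*√(0 - 5) = -8*I*√5)
U(-6) + 24*(-29) = -8*I*√5 + 24*(-29) = -8*I*√5 - 696 = -696 - 8*I*√5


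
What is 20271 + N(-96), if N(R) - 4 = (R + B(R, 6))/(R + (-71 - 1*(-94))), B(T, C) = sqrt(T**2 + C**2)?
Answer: 1480171/73 - 6*sqrt(257)/73 ≈ 20275.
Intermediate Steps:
B(T, C) = sqrt(C**2 + T**2)
N(R) = 4 + (R + sqrt(36 + R**2))/(23 + R) (N(R) = 4 + (R + sqrt(6**2 + R**2))/(R + (-71 - 1*(-94))) = 4 + (R + sqrt(36 + R**2))/(R + (-71 + 94)) = 4 + (R + sqrt(36 + R**2))/(R + 23) = 4 + (R + sqrt(36 + R**2))/(23 + R))
20271 + N(-96) = 20271 + (92 + sqrt(36 + (-96)**2) + 5*(-96))/(23 - 96) = 20271 + (92 + sqrt(36 + 9216) - 480)/(-73) = 20271 - (92 + sqrt(9252) - 480)/73 = 20271 - (92 + 6*sqrt(257) - 480)/73 = 20271 - (-388 + 6*sqrt(257))/73 = 20271 + (388/73 - 6*sqrt(257)/73) = 1480171/73 - 6*sqrt(257)/73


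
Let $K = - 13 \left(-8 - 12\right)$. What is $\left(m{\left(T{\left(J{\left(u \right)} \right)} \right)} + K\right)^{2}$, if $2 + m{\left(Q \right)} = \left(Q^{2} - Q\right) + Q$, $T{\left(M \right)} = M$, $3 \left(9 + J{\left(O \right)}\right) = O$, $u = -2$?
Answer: $\frac{10004569}{81} \approx 1.2351 \cdot 10^{5}$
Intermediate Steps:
$J{\left(O \right)} = -9 + \frac{O}{3}$
$K = 260$ ($K = \left(-13\right) \left(-20\right) = 260$)
$m{\left(Q \right)} = -2 + Q^{2}$ ($m{\left(Q \right)} = -2 + \left(\left(Q^{2} - Q\right) + Q\right) = -2 + Q^{2}$)
$\left(m{\left(T{\left(J{\left(u \right)} \right)} \right)} + K\right)^{2} = \left(\left(-2 + \left(-9 + \frac{1}{3} \left(-2\right)\right)^{2}\right) + 260\right)^{2} = \left(\left(-2 + \left(-9 - \frac{2}{3}\right)^{2}\right) + 260\right)^{2} = \left(\left(-2 + \left(- \frac{29}{3}\right)^{2}\right) + 260\right)^{2} = \left(\left(-2 + \frac{841}{9}\right) + 260\right)^{2} = \left(\frac{823}{9} + 260\right)^{2} = \left(\frac{3163}{9}\right)^{2} = \frac{10004569}{81}$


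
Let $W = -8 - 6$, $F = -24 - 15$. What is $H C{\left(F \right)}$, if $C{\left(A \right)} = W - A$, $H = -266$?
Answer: $-6650$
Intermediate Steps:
$F = -39$ ($F = -24 - 15 = -39$)
$W = -14$
$C{\left(A \right)} = -14 - A$
$H C{\left(F \right)} = - 266 \left(-14 - -39\right) = - 266 \left(-14 + 39\right) = \left(-266\right) 25 = -6650$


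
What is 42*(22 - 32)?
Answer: -420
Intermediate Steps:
42*(22 - 32) = 42*(-10) = -420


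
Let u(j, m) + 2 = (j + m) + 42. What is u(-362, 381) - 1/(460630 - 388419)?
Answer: 4260448/72211 ≈ 59.000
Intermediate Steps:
u(j, m) = 40 + j + m (u(j, m) = -2 + ((j + m) + 42) = -2 + (42 + j + m) = 40 + j + m)
u(-362, 381) - 1/(460630 - 388419) = (40 - 362 + 381) - 1/(460630 - 388419) = 59 - 1/72211 = 4260448/72211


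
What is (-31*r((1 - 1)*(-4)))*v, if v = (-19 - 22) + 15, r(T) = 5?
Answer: 4030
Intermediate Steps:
v = -26 (v = -41 + 15 = -26)
(-31*r((1 - 1)*(-4)))*v = -31*5*(-26) = -155*(-26) = 4030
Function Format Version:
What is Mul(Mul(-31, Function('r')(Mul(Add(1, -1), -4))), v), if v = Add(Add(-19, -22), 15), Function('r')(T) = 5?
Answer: 4030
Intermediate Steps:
v = -26 (v = Add(-41, 15) = -26)
Mul(Mul(-31, Function('r')(Mul(Add(1, -1), -4))), v) = Mul(Mul(-31, 5), -26) = Mul(-155, -26) = 4030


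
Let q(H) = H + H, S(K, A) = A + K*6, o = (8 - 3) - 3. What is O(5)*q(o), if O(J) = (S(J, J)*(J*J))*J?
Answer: 17500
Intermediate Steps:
o = 2 (o = 5 - 3 = 2)
S(K, A) = A + 6*K
q(H) = 2*H
O(J) = 7*J⁴ (O(J) = ((J + 6*J)*(J*J))*J = ((7*J)*J²)*J = (7*J³)*J = 7*J⁴)
O(5)*q(o) = (7*5⁴)*(2*2) = (7*625)*4 = 4375*4 = 17500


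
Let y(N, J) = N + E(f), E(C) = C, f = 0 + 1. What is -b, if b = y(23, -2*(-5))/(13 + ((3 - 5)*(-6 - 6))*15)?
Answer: -24/373 ≈ -0.064343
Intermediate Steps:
f = 1
y(N, J) = 1 + N (y(N, J) = N + 1 = 1 + N)
b = 24/373 (b = (1 + 23)/(13 + ((3 - 5)*(-6 - 6))*15) = 24/(13 - 2*(-12)*15) = 24/(13 + 24*15) = 24/(13 + 360) = 24/373 ≈ 0.064343)
-b = -1*24/373 = -24/373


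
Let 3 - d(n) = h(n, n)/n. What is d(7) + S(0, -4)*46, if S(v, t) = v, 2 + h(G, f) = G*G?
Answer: -26/7 ≈ -3.7143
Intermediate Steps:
h(G, f) = -2 + G² (h(G, f) = -2 + G*G = -2 + G²)
d(n) = 3 - (-2 + n²)/n
d(7) + S(0, -4)*46 = (3 - 1*7 + 2/7) + 0*46 = (3 - 7 + 2*(⅐)) + 0 = (3 - 7 + 2/7) + 0 = -26/7 + 0 = -26/7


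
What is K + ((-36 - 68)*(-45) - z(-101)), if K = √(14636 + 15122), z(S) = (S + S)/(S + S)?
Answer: 4679 + √29758 ≈ 4851.5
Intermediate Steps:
z(S) = 1 (z(S) = (2*S)/((2*S)) = (2*S)*(1/(2*S)) = 1)
K = √29758 ≈ 172.51
K + ((-36 - 68)*(-45) - z(-101)) = √29758 + ((-36 - 68)*(-45) - 1*1) = √29758 + (-104*(-45) - 1) = √29758 + (4680 - 1) = √29758 + 4679 = 4679 + √29758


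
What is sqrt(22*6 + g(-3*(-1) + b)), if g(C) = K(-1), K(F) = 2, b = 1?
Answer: sqrt(134) ≈ 11.576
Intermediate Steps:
g(C) = 2
sqrt(22*6 + g(-3*(-1) + b)) = sqrt(22*6 + 2) = sqrt(132 + 2) = sqrt(134)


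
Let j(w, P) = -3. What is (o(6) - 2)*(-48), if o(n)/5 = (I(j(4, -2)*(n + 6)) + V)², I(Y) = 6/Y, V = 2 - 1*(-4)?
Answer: -24212/3 ≈ -8070.7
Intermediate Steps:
V = 6 (V = 2 + 4 = 6)
o(n) = 5*(6 + 6/(-18 - 3*n))² (o(n) = 5*(6/((-3*(n + 6))) + 6)² = 5*(6/((-3*(6 + n))) + 6)² = 5*(6/(-18 - 3*n) + 6)² = 5*(6 + 6/(-18 - 3*n))²)
(o(6) - 2)*(-48) = (20*(17 + 3*6)²/(6 + 6)² - 2)*(-48) = (20*(17 + 18)²/12² - 2)*(-48) = (20*(1/144)*35² - 2)*(-48) = (20*(1/144)*1225 - 2)*(-48) = (6125/36 - 2)*(-48) = (6053/36)*(-48) = -24212/3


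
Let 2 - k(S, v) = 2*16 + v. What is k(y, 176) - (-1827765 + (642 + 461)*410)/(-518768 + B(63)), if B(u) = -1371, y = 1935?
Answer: -108524169/520139 ≈ -208.64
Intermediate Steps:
k(S, v) = -30 - v (k(S, v) = 2 - (2*16 + v) = 2 - (32 + v) = 2 + (-32 - v) = -30 - v)
k(y, 176) - (-1827765 + (642 + 461)*410)/(-518768 + B(63)) = (-30 - 1*176) - (-1827765 + (642 + 461)*410)/(-518768 - 1371) = (-30 - 176) - (-1827765 + 1103*410)/(-520139) = -206 - (-1827765 + 452230)*(-1)/520139 = -206 - (-1375535)*(-1)/520139 = -206 - 1*1375535/520139 = -206 - 1375535/520139 = -108524169/520139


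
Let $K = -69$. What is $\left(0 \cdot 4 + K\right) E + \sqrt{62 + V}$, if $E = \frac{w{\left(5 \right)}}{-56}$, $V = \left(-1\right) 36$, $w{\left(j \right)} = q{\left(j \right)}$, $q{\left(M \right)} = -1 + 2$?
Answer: $\frac{69}{56} + \sqrt{26} \approx 6.3312$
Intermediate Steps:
$q{\left(M \right)} = 1$
$w{\left(j \right)} = 1$
$V = -36$
$E = - \frac{1}{56}$ ($E = 1 \frac{1}{-56} = 1 \left(- \frac{1}{56}\right) = - \frac{1}{56} \approx -0.017857$)
$\left(0 \cdot 4 + K\right) E + \sqrt{62 + V} = \left(0 \cdot 4 - 69\right) \left(- \frac{1}{56}\right) + \sqrt{62 - 36} = \left(0 - 69\right) \left(- \frac{1}{56}\right) + \sqrt{26} = \left(-69\right) \left(- \frac{1}{56}\right) + \sqrt{26} = \frac{69}{56} + \sqrt{26}$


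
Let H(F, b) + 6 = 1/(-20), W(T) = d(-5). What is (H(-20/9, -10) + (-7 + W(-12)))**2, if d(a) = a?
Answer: 130321/400 ≈ 325.80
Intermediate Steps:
W(T) = -5
H(F, b) = -121/20 (H(F, b) = -6 + 1/(-20) = -6 - 1/20 = -121/20)
(H(-20/9, -10) + (-7 + W(-12)))**2 = (-121/20 + (-7 - 5))**2 = (-121/20 - 12)**2 = (-361/20)**2 = 130321/400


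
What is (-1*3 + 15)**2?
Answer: 144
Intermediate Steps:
(-1*3 + 15)**2 = (-3 + 15)**2 = 12**2 = 144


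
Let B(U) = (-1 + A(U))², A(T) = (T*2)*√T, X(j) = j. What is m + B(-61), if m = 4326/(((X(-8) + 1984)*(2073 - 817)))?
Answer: -1126667070381/1240928 + 244*I*√61 ≈ -9.0792e+5 + 1905.7*I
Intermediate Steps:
A(T) = 2*T^(3/2) (A(T) = (2*T)*√T = 2*T^(3/2))
m = 2163/1240928 (m = 4326/(((-8 + 1984)*(2073 - 817))) = 4326/((1976*1256)) = 4326/2481856 = 4326*(1/2481856) = 2163/1240928 ≈ 0.0017431)
B(U) = (-1 + 2*U^(3/2))²
m + B(-61) = 2163/1240928 + (-1 + 2*(-61)^(3/2))² = 2163/1240928 + (-1 + 2*(-61*I*√61))² = 2163/1240928 + (-1 - 122*I*√61)²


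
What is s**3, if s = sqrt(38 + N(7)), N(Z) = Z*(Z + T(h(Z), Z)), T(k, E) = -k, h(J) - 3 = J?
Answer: 17*sqrt(17) ≈ 70.093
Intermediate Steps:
h(J) = 3 + J
N(Z) = -3*Z (N(Z) = Z*(Z - (3 + Z)) = Z*(Z + (-3 - Z)) = Z*(-3) = -3*Z)
s = sqrt(17) (s = sqrt(38 - 3*7) = sqrt(38 - 21) = sqrt(17) ≈ 4.1231)
s**3 = (sqrt(17))**3 = 17*sqrt(17)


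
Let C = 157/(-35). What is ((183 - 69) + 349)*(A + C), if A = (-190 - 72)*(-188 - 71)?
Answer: 1099566199/35 ≈ 3.1416e+7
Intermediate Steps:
C = -157/35 (C = 157*(-1/35) = -157/35 ≈ -4.4857)
A = 67858 (A = -262*(-259) = 67858)
((183 - 69) + 349)*(A + C) = ((183 - 69) + 349)*(67858 - 157/35) = (114 + 349)*(2374873/35) = 463*(2374873/35) = 1099566199/35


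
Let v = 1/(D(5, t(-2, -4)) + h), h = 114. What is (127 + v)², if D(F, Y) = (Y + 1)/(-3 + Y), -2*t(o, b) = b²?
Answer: 25650584964/1590121 ≈ 16131.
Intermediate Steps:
t(o, b) = -b²/2
D(F, Y) = (1 + Y)/(-3 + Y)
v = 11/1261 (v = 1/((1 - ½*(-4)²)/(-3 - ½*(-4)²) + 114) = 1/((1 - ½*16)/(-3 - ½*16) + 114) = 1/((1 - 8)/(-3 - 8) + 114) = 1/(-7/(-11) + 114) = 1/(-1/11*(-7) + 114) = 1/(7/11 + 114) = 1/(1261/11) = 11/1261 ≈ 0.0087232)
(127 + v)² = (127 + 11/1261)² = (160158/1261)² = 25650584964/1590121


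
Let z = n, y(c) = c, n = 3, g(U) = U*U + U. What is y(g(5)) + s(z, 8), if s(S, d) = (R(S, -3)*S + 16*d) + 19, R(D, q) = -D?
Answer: 168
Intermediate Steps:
g(U) = U + U² (g(U) = U² + U = U + U²)
z = 3
s(S, d) = 19 - S² + 16*d (s(S, d) = ((-S)*S + 16*d) + 19 = (-S² + 16*d) + 19 = 19 - S² + 16*d)
y(g(5)) + s(z, 8) = 5*(1 + 5) + (19 - 1*3² + 16*8) = 5*6 + (19 - 1*9 + 128) = 30 + (19 - 9 + 128) = 30 + 138 = 168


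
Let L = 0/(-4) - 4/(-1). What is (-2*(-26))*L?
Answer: 208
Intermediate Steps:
L = 4 (L = 0*(-¼) - 4*(-1) = 0 + 4 = 4)
(-2*(-26))*L = -2*(-26)*4 = 52*4 = 208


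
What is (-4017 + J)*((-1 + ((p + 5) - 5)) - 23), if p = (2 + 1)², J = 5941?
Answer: -28860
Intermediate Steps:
p = 9 (p = 3² = 9)
(-4017 + J)*((-1 + ((p + 5) - 5)) - 23) = (-4017 + 5941)*((-1 + ((9 + 5) - 5)) - 23) = 1924*((-1 + (14 - 5)) - 23) = 1924*((-1 + 9) - 23) = 1924*(8 - 23) = 1924*(-15) = -28860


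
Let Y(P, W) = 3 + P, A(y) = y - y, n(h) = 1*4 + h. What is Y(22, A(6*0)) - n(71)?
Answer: -50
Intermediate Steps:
n(h) = 4 + h
A(y) = 0
Y(22, A(6*0)) - n(71) = (3 + 22) - (4 + 71) = 25 - 1*75 = 25 - 75 = -50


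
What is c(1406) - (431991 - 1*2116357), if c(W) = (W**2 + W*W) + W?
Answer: 5639444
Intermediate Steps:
c(W) = W + 2*W**2 (c(W) = (W**2 + W**2) + W = 2*W**2 + W = W + 2*W**2)
c(1406) - (431991 - 1*2116357) = 1406*(1 + 2*1406) - (431991 - 1*2116357) = 1406*(1 + 2812) - (431991 - 2116357) = 1406*2813 - 1*(-1684366) = 3955078 + 1684366 = 5639444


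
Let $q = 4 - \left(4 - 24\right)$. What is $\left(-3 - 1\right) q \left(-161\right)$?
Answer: $15456$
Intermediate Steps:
$q = 24$ ($q = 4 - \left(4 - 24\right) = 4 - -20 = 4 + 20 = 24$)
$\left(-3 - 1\right) q \left(-161\right) = \left(-3 - 1\right) 24 \left(-161\right) = \left(-4\right) 24 \left(-161\right) = \left(-96\right) \left(-161\right) = 15456$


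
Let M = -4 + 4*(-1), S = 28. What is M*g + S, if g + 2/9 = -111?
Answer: 8260/9 ≈ 917.78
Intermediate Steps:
M = -8 (M = -4 - 4 = -8)
g = -1001/9 (g = -2/9 - 111 = -1001/9 ≈ -111.22)
M*g + S = -8*(-1001/9) + 28 = 8008/9 + 28 = 8260/9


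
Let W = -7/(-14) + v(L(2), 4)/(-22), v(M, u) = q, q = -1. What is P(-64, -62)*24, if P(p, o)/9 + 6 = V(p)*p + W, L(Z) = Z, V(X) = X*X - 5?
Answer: -622106784/11 ≈ -5.6555e+7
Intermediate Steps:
V(X) = -5 + X² (V(X) = X² - 5 = -5 + X²)
v(M, u) = -1
W = 6/11 (W = -7/(-14) - 1/(-22) = -7*(-1/14) - 1*(-1/22) = ½ + 1/22 = 6/11 ≈ 0.54545)
P(p, o) = -540/11 + 9*p*(-5 + p²) (P(p, o) = -54 + 9*((-5 + p²)*p + 6/11) = -54 + 9*(p*(-5 + p²) + 6/11) = -54 + 9*(6/11 + p*(-5 + p²)) = -54 + (54/11 + 9*p*(-5 + p²)) = -540/11 + 9*p*(-5 + p²))
P(-64, -62)*24 = (-540/11 + 9*(-64)*(-5 + (-64)²))*24 = (-540/11 + 9*(-64)*(-5 + 4096))*24 = (-540/11 + 9*(-64)*4091)*24 = (-540/11 - 2356416)*24 = -25921116/11*24 = -622106784/11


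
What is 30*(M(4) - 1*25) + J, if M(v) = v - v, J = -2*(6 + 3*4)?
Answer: -786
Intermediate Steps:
J = -36 (J = -2*(6 + 12) = -2*18 = -36)
M(v) = 0
30*(M(4) - 1*25) + J = 30*(0 - 1*25) - 36 = 30*(0 - 25) - 36 = 30*(-25) - 36 = -750 - 36 = -786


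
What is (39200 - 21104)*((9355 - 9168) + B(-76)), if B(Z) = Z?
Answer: 2008656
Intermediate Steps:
(39200 - 21104)*((9355 - 9168) + B(-76)) = (39200 - 21104)*((9355 - 9168) - 76) = 18096*(187 - 76) = 18096*111 = 2008656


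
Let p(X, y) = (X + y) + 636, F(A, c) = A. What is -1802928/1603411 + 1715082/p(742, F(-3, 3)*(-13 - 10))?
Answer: 2747372507886/2320135717 ≈ 1184.1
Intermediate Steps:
p(X, y) = 636 + X + y
-1802928/1603411 + 1715082/p(742, F(-3, 3)*(-13 - 10)) = -1802928/1603411 + 1715082/(636 + 742 - 3*(-13 - 10)) = -1802928*1/1603411 + 1715082/(636 + 742 - 3*(-23)) = -1802928/1603411 + 1715082/(636 + 742 + 69) = -1802928/1603411 + 1715082/1447 = 2747372507886/2320135717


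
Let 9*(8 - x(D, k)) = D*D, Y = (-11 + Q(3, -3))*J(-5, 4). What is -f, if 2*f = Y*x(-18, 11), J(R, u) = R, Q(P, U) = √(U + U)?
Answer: 770 - 70*I*√6 ≈ 770.0 - 171.46*I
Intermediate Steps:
Q(P, U) = √2*√U (Q(P, U) = √(2*U) = √2*√U)
Y = 55 - 5*I*√6 (Y = (-11 + √2*√(-3))*(-5) = (-11 + √2*(I*√3))*(-5) = (-11 + I*√6)*(-5) = 55 - 5*I*√6 ≈ 55.0 - 12.247*I)
x(D, k) = 8 - D²/9 (x(D, k) = 8 - D*D/9 = 8 - D²/9)
f = -770 + 70*I*√6 (f = ((55 - 5*I*√6)*(8 - ⅑*(-18)²))/2 = ((55 - 5*I*√6)*(8 - ⅑*324))/2 = ((55 - 5*I*√6)*(8 - 36))/2 = ((55 - 5*I*√6)*(-28))/2 = (-1540 + 140*I*√6)/2 = -770 + 70*I*√6 ≈ -770.0 + 171.46*I)
-f = -(-770 + 70*I*√6) = 770 - 70*I*√6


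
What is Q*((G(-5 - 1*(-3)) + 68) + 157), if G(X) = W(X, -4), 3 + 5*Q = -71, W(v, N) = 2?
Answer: -16798/5 ≈ -3359.6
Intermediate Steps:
Q = -74/5 (Q = -3/5 + (1/5)*(-71) = -3/5 - 71/5 = -74/5 ≈ -14.800)
G(X) = 2
Q*((G(-5 - 1*(-3)) + 68) + 157) = -74*((2 + 68) + 157)/5 = -74*(70 + 157)/5 = -74/5*227 = -16798/5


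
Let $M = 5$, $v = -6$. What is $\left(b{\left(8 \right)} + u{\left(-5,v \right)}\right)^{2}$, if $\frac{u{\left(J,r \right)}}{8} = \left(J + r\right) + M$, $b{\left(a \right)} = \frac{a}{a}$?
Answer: $2209$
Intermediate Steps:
$b{\left(a \right)} = 1$
$u{\left(J,r \right)} = 40 + 8 J + 8 r$ ($u{\left(J,r \right)} = 8 \left(\left(J + r\right) + 5\right) = 8 \left(5 + J + r\right) = 40 + 8 J + 8 r$)
$\left(b{\left(8 \right)} + u{\left(-5,v \right)}\right)^{2} = \left(1 + \left(40 + 8 \left(-5\right) + 8 \left(-6\right)\right)\right)^{2} = \left(1 - 48\right)^{2} = \left(-47\right)^{2} = 2209$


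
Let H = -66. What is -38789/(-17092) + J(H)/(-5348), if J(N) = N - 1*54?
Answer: 52373653/22852004 ≈ 2.2919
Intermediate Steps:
J(N) = -54 + N (J(N) = N - 54 = -54 + N)
-38789/(-17092) + J(H)/(-5348) = -38789/(-17092) + (-54 - 66)/(-5348) = -38789*(-1/17092) - 120*(-1/5348) = 38789/17092 + 30/1337 = 52373653/22852004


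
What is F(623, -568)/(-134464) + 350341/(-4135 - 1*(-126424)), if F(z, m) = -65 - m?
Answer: 47046740857/16443468096 ≈ 2.8611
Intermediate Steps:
F(623, -568)/(-134464) + 350341/(-4135 - 1*(-126424)) = (-65 - 1*(-568))/(-134464) + 350341/(-4135 - 1*(-126424)) = (-65 + 568)*(-1/134464) + 350341/(-4135 + 126424) = 503*(-1/134464) + 350341/122289 = -503/134464 + 350341*(1/122289) = -503/134464 + 350341/122289 = 47046740857/16443468096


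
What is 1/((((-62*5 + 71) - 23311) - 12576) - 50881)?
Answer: -1/87007 ≈ -1.1493e-5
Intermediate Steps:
1/((((-62*5 + 71) - 23311) - 12576) - 50881) = 1/((((-310 + 71) - 23311) - 12576) - 50881) = 1/(((-239 - 23311) - 12576) - 50881) = 1/((-23550 - 12576) - 50881) = 1/(-36126 - 50881) = 1/(-87007) = -1/87007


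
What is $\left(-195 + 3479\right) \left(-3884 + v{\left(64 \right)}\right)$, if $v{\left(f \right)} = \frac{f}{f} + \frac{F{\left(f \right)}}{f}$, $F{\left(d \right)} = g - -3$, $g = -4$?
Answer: $- \frac{204029173}{16} \approx -1.2752 \cdot 10^{7}$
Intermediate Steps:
$F{\left(d \right)} = -1$ ($F{\left(d \right)} = -4 - -3 = -4 + 3 = -1$)
$v{\left(f \right)} = 1 - \frac{1}{f}$ ($v{\left(f \right)} = \frac{f}{f} - \frac{1}{f} = 1 - \frac{1}{f}$)
$\left(-195 + 3479\right) \left(-3884 + v{\left(64 \right)}\right) = \left(-195 + 3479\right) \left(-3884 + \frac{-1 + 64}{64}\right) = 3284 \left(-3884 + \frac{1}{64} \cdot 63\right) = 3284 \left(-3884 + \frac{63}{64}\right) = 3284 \left(- \frac{248513}{64}\right) = - \frac{204029173}{16}$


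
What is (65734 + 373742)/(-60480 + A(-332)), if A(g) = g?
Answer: -109869/15203 ≈ -7.2268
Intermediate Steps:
(65734 + 373742)/(-60480 + A(-332)) = (65734 + 373742)/(-60480 - 332) = 439476/(-60812) = 439476*(-1/60812) = -109869/15203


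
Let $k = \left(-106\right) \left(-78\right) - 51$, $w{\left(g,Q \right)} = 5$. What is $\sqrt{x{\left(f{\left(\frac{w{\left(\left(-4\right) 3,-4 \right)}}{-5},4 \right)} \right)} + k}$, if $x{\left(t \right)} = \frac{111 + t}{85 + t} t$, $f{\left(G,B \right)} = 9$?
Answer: $\frac{3 \sqrt{2019637}}{47} \approx 90.711$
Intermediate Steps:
$x{\left(t \right)} = \frac{t \left(111 + t\right)}{85 + t}$ ($x{\left(t \right)} = \frac{111 + t}{85 + t} t = \frac{t \left(111 + t\right)}{85 + t}$)
$k = 8217$ ($k = 8268 - 51 = 8217$)
$\sqrt{x{\left(f{\left(\frac{w{\left(\left(-4\right) 3,-4 \right)}}{-5},4 \right)} \right)} + k} = \sqrt{\frac{9 \left(111 + 9\right)}{85 + 9} + 8217} = \sqrt{9 \cdot \frac{1}{94} \cdot 120 + 8217} = \sqrt{\frac{540}{47} + 8217} = \sqrt{\frac{386739}{47}} = \frac{3 \sqrt{2019637}}{47}$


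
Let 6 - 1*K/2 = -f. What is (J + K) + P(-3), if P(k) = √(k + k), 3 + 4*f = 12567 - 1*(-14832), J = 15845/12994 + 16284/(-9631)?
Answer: 1715681892839/125145214 + I*√6 ≈ 13710.0 + 2.4495*I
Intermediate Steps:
J = -58991101/125145214 (J = 15845*(1/12994) + 16284*(-1/9631) = 15845/12994 - 16284/9631 = -58991101/125145214 ≈ -0.47138)
f = 6849 (f = -¾ + (12567 - 1*(-14832))/4 = -¾ + (12567 + 14832)/4 = -¾ + (¼)*27399 = -¾ + 27399/4 = 6849)
K = 13710 (K = 12 - (-2)*6849 = 12 - 2*(-6849) = 12 + 13698 = 13710)
P(k) = √2*√k (P(k) = √(2*k) = √2*√k)
(J + K) + P(-3) = (-58991101/125145214 + 13710) + √2*√(-3) = 1715681892839/125145214 + √2*(I*√3) = 1715681892839/125145214 + I*√6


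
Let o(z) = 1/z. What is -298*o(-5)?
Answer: 298/5 ≈ 59.600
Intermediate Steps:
-298*o(-5) = -298/(-5) = -298*(-⅕) = 298/5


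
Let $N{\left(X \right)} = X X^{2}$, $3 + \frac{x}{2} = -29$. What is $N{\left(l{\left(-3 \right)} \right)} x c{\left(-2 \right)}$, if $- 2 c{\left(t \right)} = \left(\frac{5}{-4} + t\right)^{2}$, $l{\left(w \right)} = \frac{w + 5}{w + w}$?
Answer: $- \frac{338}{27} \approx -12.519$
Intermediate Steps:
$x = -64$ ($x = -6 + 2 \left(-29\right) = -6 - 58 = -64$)
$l{\left(w \right)} = \frac{5 + w}{2 w}$
$N{\left(X \right)} = X^{3}$
$c{\left(t \right)} = - \frac{\left(- \frac{5}{4} + t\right)^{2}}{2}$ ($c{\left(t \right)} = - \frac{\left(\frac{5}{-4} + t\right)^{2}}{2} = - \frac{\left(5 \left(- \frac{1}{4}\right) + t\right)^{2}}{2} = - \frac{\left(- \frac{5}{4} + t\right)^{2}}{2}$)
$N{\left(l{\left(-3 \right)} \right)} x c{\left(-2 \right)} = \left(\frac{5 - 3}{2 \left(-3\right)}\right)^{3} \left(-64\right) \left(- \frac{\left(-5 + 4 \left(-2\right)\right)^{2}}{32}\right) = \left(\frac{1}{2} \left(- \frac{1}{3}\right) 2\right)^{3} \left(-64\right) \left(- \frac{\left(-5 - 8\right)^{2}}{32}\right) = \left(- \frac{1}{3}\right)^{3} \left(-64\right) \left(- \frac{\left(-13\right)^{2}}{32}\right) = \left(- \frac{1}{27}\right) \left(-64\right) \left(\left(- \frac{1}{32}\right) 169\right) = \frac{64}{27} \left(- \frac{169}{32}\right) = - \frac{338}{27}$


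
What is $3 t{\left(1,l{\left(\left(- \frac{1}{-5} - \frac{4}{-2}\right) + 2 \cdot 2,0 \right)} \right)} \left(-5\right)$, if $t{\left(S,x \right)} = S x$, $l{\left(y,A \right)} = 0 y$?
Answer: $0$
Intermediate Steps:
$l{\left(y,A \right)} = 0$
$3 t{\left(1,l{\left(\left(- \frac{1}{-5} - \frac{4}{-2}\right) + 2 \cdot 2,0 \right)} \right)} \left(-5\right) = 3 \cdot 1 \cdot 0 \left(-5\right) = 3 \cdot 0 \left(-5\right) = 0 \left(-5\right) = 0$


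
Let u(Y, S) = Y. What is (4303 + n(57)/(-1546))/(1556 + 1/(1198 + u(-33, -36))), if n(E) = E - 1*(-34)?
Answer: 2583328085/934165862 ≈ 2.7654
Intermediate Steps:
n(E) = 34 + E (n(E) = E + 34 = 34 + E)
(4303 + n(57)/(-1546))/(1556 + 1/(1198 + u(-33, -36))) = (4303 + (34 + 57)/(-1546))/(1556 + 1/(1198 - 33)) = (4303 + 91*(-1/1546))/(1556 + 1/1165) = (4303 - 91/1546)/(1556 + 1/1165) = 6652347/(1546*(1812741/1165)) = (6652347/1546)*(1165/1812741) = 2583328085/934165862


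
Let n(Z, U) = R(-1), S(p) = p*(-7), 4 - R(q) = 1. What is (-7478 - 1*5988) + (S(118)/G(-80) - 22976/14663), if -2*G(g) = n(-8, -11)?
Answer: -568201526/43989 ≈ -12917.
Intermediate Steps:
R(q) = 3 (R(q) = 4 - 1*1 = 4 - 1 = 3)
S(p) = -7*p
n(Z, U) = 3
G(g) = -3/2 (G(g) = -½*3 = -3/2)
(-7478 - 1*5988) + (S(118)/G(-80) - 22976/14663) = (-7478 - 1*5988) + ((-7*118)/(-3/2) - 22976/14663) = (-7478 - 5988) + (-826*(-⅔) - 22976*1/14663) = -13466 + (1652/3 - 22976/14663) = -13466 + 24154348/43989 = -568201526/43989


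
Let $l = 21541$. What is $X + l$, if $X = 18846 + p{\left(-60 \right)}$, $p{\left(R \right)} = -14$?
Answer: $40373$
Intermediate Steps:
$X = 18832$ ($X = 18846 - 14 = 18832$)
$X + l = 18832 + 21541 = 40373$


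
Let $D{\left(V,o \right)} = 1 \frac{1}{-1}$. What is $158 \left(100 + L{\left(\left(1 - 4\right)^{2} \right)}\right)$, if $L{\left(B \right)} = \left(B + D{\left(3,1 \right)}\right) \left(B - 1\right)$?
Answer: $25912$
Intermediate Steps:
$D{\left(V,o \right)} = -1$ ($D{\left(V,o \right)} = 1 \left(-1\right) = -1$)
$L{\left(B \right)} = \left(-1 + B\right)^{2}$ ($L{\left(B \right)} = \left(B - 1\right) \left(B - 1\right) = \left(-1 + B\right) \left(-1 + B\right) = \left(-1 + B\right)^{2}$)
$158 \left(100 + L{\left(\left(1 - 4\right)^{2} \right)}\right) = 158 \left(100 + \left(1 + \left(\left(1 - 4\right)^{2}\right)^{2} - 2 \left(1 - 4\right)^{2}\right)\right) = 158 \left(100 + \left(1 + \left(\left(-3\right)^{2}\right)^{2} - 2 \left(-3\right)^{2}\right)\right) = 158 \left(100 + \left(1 + 9^{2} - 18\right)\right) = 158 \left(100 + \left(1 + 81 - 18\right)\right) = 158 \left(100 + 64\right) = 158 \cdot 164 = 25912$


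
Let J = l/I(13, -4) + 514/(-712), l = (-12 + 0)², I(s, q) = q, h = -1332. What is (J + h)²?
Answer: 237427180225/126736 ≈ 1.8734e+6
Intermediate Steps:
l = 144 (l = (-12)² = 144)
J = -13073/356 (J = 144/(-4) + 514/(-712) = 144*(-¼) + 514*(-1/712) = -36 - 257/356 = -13073/356 ≈ -36.722)
(J + h)² = (-13073/356 - 1332)² = (-487265/356)² = 237427180225/126736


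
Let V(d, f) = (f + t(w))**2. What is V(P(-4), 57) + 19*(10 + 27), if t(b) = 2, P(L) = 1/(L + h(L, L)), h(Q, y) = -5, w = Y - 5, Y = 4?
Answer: 4184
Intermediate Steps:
w = -1 (w = 4 - 5 = -1)
P(L) = 1/(-5 + L) (P(L) = 1/(L - 5) = 1/(-5 + L))
V(d, f) = (2 + f)**2 (V(d, f) = (f + 2)**2 = (2 + f)**2)
V(P(-4), 57) + 19*(10 + 27) = (2 + 57)**2 + 19*(10 + 27) = 59**2 + 19*37 = 3481 + 703 = 4184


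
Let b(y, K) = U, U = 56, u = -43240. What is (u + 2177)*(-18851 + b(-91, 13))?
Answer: 771779085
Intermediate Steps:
b(y, K) = 56
(u + 2177)*(-18851 + b(-91, 13)) = (-43240 + 2177)*(-18851 + 56) = -41063*(-18795) = 771779085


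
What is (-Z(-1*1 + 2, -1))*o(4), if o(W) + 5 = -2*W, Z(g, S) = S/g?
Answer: -13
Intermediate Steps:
o(W) = -5 - 2*W
(-Z(-1*1 + 2, -1))*o(4) = (-(-1)/(-1*1 + 2))*(-5 - 2*4) = (-(-1)/(-1 + 2))*(-5 - 8) = -(-1)/1*(-13) = -(-1)*(-13) = -1*(-1)*(-13) = 1*(-13) = -13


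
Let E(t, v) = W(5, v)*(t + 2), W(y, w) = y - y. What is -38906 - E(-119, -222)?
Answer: -38906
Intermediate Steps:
W(y, w) = 0
E(t, v) = 0 (E(t, v) = 0*(t + 2) = 0*(2 + t) = 0)
-38906 - E(-119, -222) = -38906 - 1*0 = -38906 + 0 = -38906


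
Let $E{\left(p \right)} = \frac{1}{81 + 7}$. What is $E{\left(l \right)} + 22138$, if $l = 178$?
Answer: $\frac{1948145}{88} \approx 22138.0$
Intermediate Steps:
$E{\left(p \right)} = \frac{1}{88}$
$E{\left(l \right)} + 22138 = \frac{1}{88} + 22138 = \frac{1948145}{88}$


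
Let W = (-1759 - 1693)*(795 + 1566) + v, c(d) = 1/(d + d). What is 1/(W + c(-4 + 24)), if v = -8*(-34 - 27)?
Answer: -40/325987359 ≈ -1.2270e-7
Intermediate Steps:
c(d) = 1/(2*d)
v = 488 (v = -8*(-61) = 488)
W = -8149684 (W = (-1759 - 1693)*(795 + 1566) + 488 = -3452*2361 + 488 = -8150172 + 488 = -8149684)
1/(W + c(-4 + 24)) = 1/(-8149684 + 1/(2*(-4 + 24))) = 1/(-8149684 + (½)/20) = 1/(-8149684 + (½)*(1/20)) = 1/(-8149684 + 1/40) = 1/(-325987359/40) = -40/325987359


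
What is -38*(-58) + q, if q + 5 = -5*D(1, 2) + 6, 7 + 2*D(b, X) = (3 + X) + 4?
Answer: 2200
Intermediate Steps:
D(b, X) = X/2 (D(b, X) = -7/2 + ((3 + X) + 4)/2 = -7/2 + (7 + X)/2 = -7/2 + (7/2 + X/2) = X/2)
q = -4 (q = -5 + (-5*2/2 + 6) = -5 + (-5*1 + 6) = -5 + (-5 + 6) = -5 + 1 = -4)
-38*(-58) + q = -38*(-58) - 4 = 2204 - 4 = 2200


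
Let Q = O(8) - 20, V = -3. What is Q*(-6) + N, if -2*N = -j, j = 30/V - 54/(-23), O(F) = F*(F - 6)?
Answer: 464/23 ≈ 20.174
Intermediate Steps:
O(F) = F*(-6 + F)
j = -176/23 (j = 30/(-3) - 54/(-23) = 30*(-⅓) - 54*(-1/23) = -10 + 54/23 = -176/23 ≈ -7.6522)
N = -88/23 (N = -(-1)*(-176)/(2*23) = -½*176/23 = -88/23 ≈ -3.8261)
Q = -4 (Q = 8*(-6 + 8) - 20 = 8*2 - 20 = 16 - 20 = -4)
Q*(-6) + N = -4*(-6) - 88/23 = 24 - 88/23 = 464/23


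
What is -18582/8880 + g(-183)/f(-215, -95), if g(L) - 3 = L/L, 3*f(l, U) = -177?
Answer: -188643/87320 ≈ -2.1604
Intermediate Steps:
f(l, U) = -59 (f(l, U) = (⅓)*(-177) = -59)
g(L) = 4 (g(L) = 3 + L/L = 3 + 1 = 4)
-18582/8880 + g(-183)/f(-215, -95) = -18582/8880 + 4/(-59) = -18582*1/8880 + 4*(-1/59) = -3097/1480 - 4/59 = -188643/87320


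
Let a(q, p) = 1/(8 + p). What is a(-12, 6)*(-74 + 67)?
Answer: -½ ≈ -0.50000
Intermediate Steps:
a(-12, 6)*(-74 + 67) = (-74 + 67)/(8 + 6) = -7/14 = (1/14)*(-7) = -½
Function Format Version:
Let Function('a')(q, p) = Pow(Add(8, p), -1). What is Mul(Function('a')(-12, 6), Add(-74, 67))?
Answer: Rational(-1, 2) ≈ -0.50000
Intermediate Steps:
Mul(Function('a')(-12, 6), Add(-74, 67)) = Mul(Pow(Add(8, 6), -1), Add(-74, 67)) = Mul(Pow(14, -1), -7) = Mul(Rational(1, 14), -7) = Rational(-1, 2)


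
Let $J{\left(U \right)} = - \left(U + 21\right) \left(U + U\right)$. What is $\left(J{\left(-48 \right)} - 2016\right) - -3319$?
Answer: $-1289$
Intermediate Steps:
$J{\left(U \right)} = - 2 U \left(21 + U\right)$ ($J{\left(U \right)} = - \left(21 + U\right) 2 U = - 2 U \left(21 + U\right)$)
$\left(J{\left(-48 \right)} - 2016\right) - -3319 = \left(\left(-2\right) \left(-48\right) \left(21 - 48\right) - 2016\right) - -3319 = \left(\left(-2\right) \left(-48\right) \left(-27\right) - 2016\right) + 3319 = \left(-2592 - 2016\right) + 3319 = -4608 + 3319 = -1289$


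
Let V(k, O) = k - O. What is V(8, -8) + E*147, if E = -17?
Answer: -2483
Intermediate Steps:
V(8, -8) + E*147 = (8 - 1*(-8)) - 17*147 = (8 + 8) - 2499 = 16 - 2499 = -2483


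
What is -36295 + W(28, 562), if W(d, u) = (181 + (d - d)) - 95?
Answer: -36209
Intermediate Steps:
W(d, u) = 86 (W(d, u) = (181 + 0) - 95 = 181 - 95 = 86)
-36295 + W(28, 562) = -36295 + 86 = -36209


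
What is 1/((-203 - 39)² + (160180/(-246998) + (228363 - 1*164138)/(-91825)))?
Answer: 453611827/26564711596927 ≈ 1.7076e-5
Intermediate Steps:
1/((-203 - 39)² + (160180/(-246998) + (228363 - 1*164138)/(-91825))) = 1/((-242)² + (160180*(-1/246998) + (228363 - 164138)*(-1/91825))) = 1/(58564 + (-80090/123499 + 64225*(-1/91825))) = 1/(58564 + (-80090/123499 - 2569/3673)) = 1/(58564 - 611439501/453611827) = 1/(26564711596927/453611827) = 453611827/26564711596927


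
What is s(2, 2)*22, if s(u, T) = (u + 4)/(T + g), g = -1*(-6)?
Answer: 33/2 ≈ 16.500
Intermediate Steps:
g = 6
s(u, T) = (4 + u)/(6 + T) (s(u, T) = (u + 4)/(T + 6) = (4 + u)/(6 + T))
s(2, 2)*22 = ((4 + 2)/(6 + 2))*22 = (6/8)*22 = ((⅛)*6)*22 = (¾)*22 = 33/2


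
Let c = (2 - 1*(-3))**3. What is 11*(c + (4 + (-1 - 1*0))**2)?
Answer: 1474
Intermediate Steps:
c = 125 (c = (2 + 3)**3 = 5**3 = 125)
11*(c + (4 + (-1 - 1*0))**2) = 11*(125 + (4 + (-1 - 1*0))**2) = 11*(125 + (4 + (-1 + 0))**2) = 11*(125 + (4 - 1)**2) = 11*(125 + 3**2) = 11*(125 + 9) = 11*134 = 1474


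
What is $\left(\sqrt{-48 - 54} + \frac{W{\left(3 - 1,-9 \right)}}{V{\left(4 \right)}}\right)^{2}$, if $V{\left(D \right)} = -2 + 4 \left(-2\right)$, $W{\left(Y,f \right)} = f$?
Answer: $- \frac{10119}{100} + \frac{9 i \sqrt{102}}{5} \approx -101.19 + 18.179 i$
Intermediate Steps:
$V{\left(D \right)} = -10$ ($V{\left(D \right)} = -2 - 8 = -10$)
$\left(\sqrt{-48 - 54} + \frac{W{\left(3 - 1,-9 \right)}}{V{\left(4 \right)}}\right)^{2} = \left(\sqrt{-48 - 54} - \frac{9}{-10}\right)^{2} = \left(\sqrt{-102} - - \frac{9}{10}\right)^{2} = \left(i \sqrt{102} + \frac{9}{10}\right)^{2} = \left(\frac{9}{10} + i \sqrt{102}\right)^{2}$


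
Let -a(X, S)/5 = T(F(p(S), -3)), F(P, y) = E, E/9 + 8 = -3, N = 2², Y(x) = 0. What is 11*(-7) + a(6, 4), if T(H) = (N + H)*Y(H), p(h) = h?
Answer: -77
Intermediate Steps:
N = 4
E = -99 (E = -72 + 9*(-3) = -72 - 27 = -99)
F(P, y) = -99
T(H) = 0 (T(H) = (4 + H)*0 = 0)
a(X, S) = 0 (a(X, S) = -5*0 = 0)
11*(-7) + a(6, 4) = 11*(-7) + 0 = -77 + 0 = -77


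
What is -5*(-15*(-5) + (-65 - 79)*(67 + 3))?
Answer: 50025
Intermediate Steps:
-5*(-15*(-5) + (-65 - 79)*(67 + 3)) = -5*(75 - 144*70) = -5*(75 - 10080) = -5*(-10005) = 50025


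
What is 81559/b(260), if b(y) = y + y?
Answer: 81559/520 ≈ 156.84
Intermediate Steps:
b(y) = 2*y
81559/b(260) = 81559/((2*260)) = 81559/520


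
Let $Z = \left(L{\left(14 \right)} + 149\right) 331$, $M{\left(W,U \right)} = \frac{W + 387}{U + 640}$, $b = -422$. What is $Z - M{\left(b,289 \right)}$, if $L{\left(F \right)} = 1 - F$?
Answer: $\frac{41819899}{929} \approx 45016.0$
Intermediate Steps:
$M{\left(W,U \right)} = \frac{387 + W}{640 + U}$
$Z = 45016$ ($Z = \left(\left(1 - 14\right) + 149\right) 331 = \left(-13 + 149\right) 331 = 136 \cdot 331 = 45016$)
$Z - M{\left(b,289 \right)} = 45016 - \frac{387 - 422}{640 + 289} = 45016 - \frac{1}{929} \left(-35\right) = 45016 - - \frac{35}{929} = 45016 + \frac{35}{929} = \frac{41819899}{929}$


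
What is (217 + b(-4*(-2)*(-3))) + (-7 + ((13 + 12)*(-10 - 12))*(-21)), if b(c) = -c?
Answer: 11784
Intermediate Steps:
(217 + b(-4*(-2)*(-3))) + (-7 + ((13 + 12)*(-10 - 12))*(-21)) = (217 - (-4*(-2))*(-3)) + (-7 + ((13 + 12)*(-10 - 12))*(-21)) = (217 - 8*(-3)) + (-7 + (25*(-22))*(-21)) = (217 - 1*(-24)) + (-7 - 550*(-21)) = (217 + 24) + (-7 + 11550) = 241 + 11543 = 11784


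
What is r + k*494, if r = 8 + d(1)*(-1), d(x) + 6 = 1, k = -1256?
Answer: -620451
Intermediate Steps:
d(x) = -5 (d(x) = -6 + 1 = -5)
r = 13 (r = 8 - 5*(-1) = 8 + 5 = 13)
r + k*494 = 13 - 1256*494 = 13 - 620464 = -620451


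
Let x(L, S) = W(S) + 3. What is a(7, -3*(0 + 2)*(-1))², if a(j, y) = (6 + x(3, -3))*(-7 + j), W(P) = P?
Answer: 0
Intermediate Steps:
x(L, S) = 3 + S (x(L, S) = S + 3 = 3 + S)
a(j, y) = -42 + 6*j (a(j, y) = (6 + (3 - 3))*(-7 + j) = (6 + 0)*(-7 + j) = 6*(-7 + j) = -42 + 6*j)
a(7, -3*(0 + 2)*(-1))² = (-42 + 6*7)² = (-42 + 42)² = 0² = 0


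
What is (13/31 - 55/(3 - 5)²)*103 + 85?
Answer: -159719/124 ≈ -1288.1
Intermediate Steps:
(13/31 - 55/(3 - 5)²)*103 + 85 = (13*(1/31) - 55/((-2)²))*103 + 85 = (13/31 - 55/4)*103 + 85 = -1653/124*103 + 85 = -170259/124 + 85 = -159719/124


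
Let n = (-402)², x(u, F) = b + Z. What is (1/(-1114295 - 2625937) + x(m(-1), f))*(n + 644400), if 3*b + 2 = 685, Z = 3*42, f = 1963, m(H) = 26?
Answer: 88848197489961/311686 ≈ 2.8506e+8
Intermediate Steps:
Z = 126
b = 683/3 (b = -⅔ + (⅓)*685 = -⅔ + 685/3 = 683/3 ≈ 227.67)
x(u, F) = 1061/3 (x(u, F) = 683/3 + 126 = 1061/3)
n = 161604
(1/(-1114295 - 2625937) + x(m(-1), f))*(n + 644400) = (1/(-1114295 - 2625937) + 1061/3)*(161604 + 644400) = (1/(-3740232) + 1061/3)*806004 = (-1/3740232 + 1061/3)*806004 = (1322795383/3740232)*806004 = 88848197489961/311686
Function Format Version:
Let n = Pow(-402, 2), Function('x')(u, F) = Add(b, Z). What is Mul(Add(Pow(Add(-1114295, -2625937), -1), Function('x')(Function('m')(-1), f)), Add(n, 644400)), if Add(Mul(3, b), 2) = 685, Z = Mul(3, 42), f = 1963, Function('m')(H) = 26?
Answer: Rational(88848197489961, 311686) ≈ 2.8506e+8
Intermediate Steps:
Z = 126
b = Rational(683, 3) (b = Add(Rational(-2, 3), Mul(Rational(1, 3), 685)) = Add(Rational(-2, 3), Rational(685, 3)) = Rational(683, 3) ≈ 227.67)
Function('x')(u, F) = Rational(1061, 3) (Function('x')(u, F) = Add(Rational(683, 3), 126) = Rational(1061, 3))
n = 161604
Mul(Add(Pow(Add(-1114295, -2625937), -1), Function('x')(Function('m')(-1), f)), Add(n, 644400)) = Mul(Add(Pow(Add(-1114295, -2625937), -1), Rational(1061, 3)), Add(161604, 644400)) = Mul(Add(Pow(-3740232, -1), Rational(1061, 3)), 806004) = Mul(Add(Rational(-1, 3740232), Rational(1061, 3)), 806004) = Mul(Rational(1322795383, 3740232), 806004) = Rational(88848197489961, 311686)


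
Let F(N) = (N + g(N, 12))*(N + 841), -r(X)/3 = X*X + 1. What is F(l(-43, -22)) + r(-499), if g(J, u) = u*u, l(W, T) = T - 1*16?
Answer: -661888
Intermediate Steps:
l(W, T) = -16 + T (l(W, T) = T - 16 = -16 + T)
r(X) = -3 - 3*X**2 (r(X) = -3*(X*X + 1) = -3*(X**2 + 1) = -3*(1 + X**2) = -3 - 3*X**2)
g(J, u) = u**2
F(N) = (144 + N)*(841 + N) (F(N) = (N + 12**2)*(N + 841) = (N + 144)*(841 + N) = (144 + N)*(841 + N))
F(l(-43, -22)) + r(-499) = (121104 + (-16 - 22)**2 + 985*(-16 - 22)) + (-3 - 3*(-499)**2) = (121104 + (-38)**2 + 985*(-38)) + (-3 - 3*249001) = (121104 + 1444 - 37430) + (-3 - 747003) = 85118 - 747006 = -661888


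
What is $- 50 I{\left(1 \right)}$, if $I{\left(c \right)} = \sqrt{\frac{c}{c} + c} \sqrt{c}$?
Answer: $- 50 \sqrt{2} \approx -70.711$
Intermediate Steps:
$I{\left(c \right)} = \sqrt{c} \sqrt{1 + c}$ ($I{\left(c \right)} = \sqrt{1 + c} \sqrt{c} = \sqrt{c} \sqrt{1 + c}$)
$- 50 I{\left(1 \right)} = - 50 \sqrt{1} \sqrt{1 + 1} = - 50 \cdot 1 \sqrt{2} = - 50 \sqrt{2}$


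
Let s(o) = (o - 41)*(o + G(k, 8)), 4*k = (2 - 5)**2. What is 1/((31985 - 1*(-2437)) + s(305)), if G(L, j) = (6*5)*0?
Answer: 1/114942 ≈ 8.7000e-6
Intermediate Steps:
k = 9/4 (k = (2 - 5)**2/4 = (1/4)*(-3)**2 = (1/4)*9 = 9/4 ≈ 2.2500)
G(L, j) = 0 (G(L, j) = 30*0 = 0)
s(o) = o*(-41 + o) (s(o) = (o - 41)*(o + 0) = (-41 + o)*o = o*(-41 + o))
1/((31985 - 1*(-2437)) + s(305)) = 1/((31985 - 1*(-2437)) + 305*(-41 + 305)) = 1/((31985 + 2437) + 305*264) = 1/(34422 + 80520) = 1/114942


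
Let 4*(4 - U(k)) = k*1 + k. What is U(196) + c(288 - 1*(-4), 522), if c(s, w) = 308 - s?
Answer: -78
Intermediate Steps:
U(k) = 4 - k/2 (U(k) = 4 - (k*1 + k)/4 = 4 - (k + k)/4 = 4 - k/2)
U(196) + c(288 - 1*(-4), 522) = (4 - 1/2*196) + (308 - (288 - 1*(-4))) = (4 - 98) + (308 - (288 + 4)) = -94 + (308 - 1*292) = -94 + (308 - 292) = -94 + 16 = -78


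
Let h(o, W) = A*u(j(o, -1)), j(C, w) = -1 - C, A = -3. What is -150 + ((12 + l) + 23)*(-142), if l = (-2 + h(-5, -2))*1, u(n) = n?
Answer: -3132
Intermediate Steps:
h(o, W) = 3 + 3*o (h(o, W) = -3*(-1 - o) = 3 + 3*o)
l = -14 (l = (-2 + (3 + 3*(-5)))*1 = (-2 + (3 - 15))*1 = (-2 - 12)*1 = -14*1 = -14)
-150 + ((12 + l) + 23)*(-142) = -150 + ((12 - 14) + 23)*(-142) = -150 + (-2 + 23)*(-142) = -150 + 21*(-142) = -150 - 2982 = -3132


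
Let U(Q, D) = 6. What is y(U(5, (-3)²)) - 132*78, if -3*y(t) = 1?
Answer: -30889/3 ≈ -10296.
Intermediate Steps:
y(t) = -⅓ (y(t) = -⅓*1 = -⅓)
y(U(5, (-3)²)) - 132*78 = -⅓ - 132*78 = -⅓ - 10296 = -30889/3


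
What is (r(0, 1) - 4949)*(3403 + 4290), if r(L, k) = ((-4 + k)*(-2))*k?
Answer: -38026499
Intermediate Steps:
r(L, k) = k*(8 - 2*k) (r(L, k) = (8 - 2*k)*k = k*(8 - 2*k))
(r(0, 1) - 4949)*(3403 + 4290) = (2*1*(4 - 1*1) - 4949)*(3403 + 4290) = (2*1*(4 - 1) - 4949)*7693 = (2*1*3 - 4949)*7693 = (6 - 4949)*7693 = -4943*7693 = -38026499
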